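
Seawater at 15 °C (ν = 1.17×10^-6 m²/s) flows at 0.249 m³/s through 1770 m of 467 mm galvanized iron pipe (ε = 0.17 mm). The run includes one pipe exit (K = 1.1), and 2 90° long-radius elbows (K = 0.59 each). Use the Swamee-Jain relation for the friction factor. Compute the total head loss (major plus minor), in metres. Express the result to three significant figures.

H_L ≈ 7.07 m

V = 4Q/(πD²) = 1.454 m/s; V²/2g = 0.1077 m
Re = 5.80×10^5, ε/D = 3.64×10^-4 → f = 0.01671 (Swamee-Jain)
Major: h_f = f(L/D)·V²/2g = 0.01671·3790·0.1077 = 6.823 m
Minor: ΣK = 2.28; h_m = ΣK·V²/2g = 0.2456 m
Total H_L = 6.823 + 0.2456 = 7.069 m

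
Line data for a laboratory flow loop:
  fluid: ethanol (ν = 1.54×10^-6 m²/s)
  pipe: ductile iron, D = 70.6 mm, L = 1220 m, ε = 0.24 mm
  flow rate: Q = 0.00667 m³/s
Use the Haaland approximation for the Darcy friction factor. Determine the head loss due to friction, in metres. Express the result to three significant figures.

h_f ≈ 73.0 m

V = 4Q/(πD²) = 4·0.00667/(π·0.0706²) = 1.704 m/s
Re = VD/ν = 1.704·0.0706/1.54×10^-6 = 7.81×10^4 → turbulent
ε/D = 0.24/70.6 = 0.00340
Haaland: f = 0.02853
h_f = f(L/D)V²/(2g) = 0.02853·(1220/0.0706)·1.704²/(2·9.81) = 72.95 m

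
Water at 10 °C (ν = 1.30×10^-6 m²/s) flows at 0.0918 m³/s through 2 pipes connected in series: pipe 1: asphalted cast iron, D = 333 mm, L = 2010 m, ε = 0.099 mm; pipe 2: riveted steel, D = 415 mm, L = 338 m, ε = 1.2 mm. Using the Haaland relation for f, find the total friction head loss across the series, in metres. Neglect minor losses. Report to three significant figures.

H ≈ 6.30 m

Pipe 1: V = 1.054 m/s, Re = 2.70×10^5, ε/D = 2.97×10^-4, f = 0.01695, h_1 = f(L/D)V²/2g = 5.793 m
Pipe 2: V = 0.6787 m/s, Re = 2.17×10^5, ε/D = 0.00289, f = 0.02652, h_2 = f(L/D)V²/2g = 0.5070 m
Series → Q common, losses add: H = Σh = 6.300 m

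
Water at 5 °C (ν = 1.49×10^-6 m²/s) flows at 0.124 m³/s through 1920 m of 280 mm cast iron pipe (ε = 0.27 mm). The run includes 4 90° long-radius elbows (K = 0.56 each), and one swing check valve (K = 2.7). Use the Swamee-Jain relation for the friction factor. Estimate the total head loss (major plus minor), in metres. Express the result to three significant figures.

V = 4Q/(πD²) = 2.014 m/s; V²/2g = 0.2067 m
Re = 3.78×10^5, ε/D = 9.64×10^-4 → f = 0.02040 (Swamee-Jain)
Major: h_f = f(L/D)·V²/2g = 0.02040·6857·0.2067 = 28.91 m
Minor: ΣK = 4.94; h_m = ΣK·V²/2g = 1.021 m
Total H_L = 28.91 + 1.021 = 29.93 m

H_L ≈ 29.9 m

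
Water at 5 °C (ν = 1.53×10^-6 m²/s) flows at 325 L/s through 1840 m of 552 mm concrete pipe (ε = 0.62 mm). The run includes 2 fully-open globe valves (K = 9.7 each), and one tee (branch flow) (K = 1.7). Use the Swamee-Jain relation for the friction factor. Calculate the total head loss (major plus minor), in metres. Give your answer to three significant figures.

H_L ≈ 8.53 m

V = 4Q/(πD²) = 1.358 m/s; V²/2g = 0.09400 m
Re = 4.90×10^5, ε/D = 0.00112 → f = 0.02089 (Swamee-Jain)
Major: h_f = f(L/D)·V²/2g = 0.02089·3333·0.09400 = 6.545 m
Minor: ΣK = 21.1; h_m = ΣK·V²/2g = 1.983 m
Total H_L = 6.545 + 1.983 = 8.528 m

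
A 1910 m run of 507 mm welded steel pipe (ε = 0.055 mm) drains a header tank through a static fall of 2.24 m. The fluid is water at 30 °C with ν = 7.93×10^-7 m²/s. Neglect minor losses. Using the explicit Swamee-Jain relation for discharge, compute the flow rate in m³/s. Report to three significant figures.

Q ≈ 0.182 m³/s

Swamee-Jain (Type II): Q = -0.965·√(gD⁵h_f/L)·ln[ε/(3.7D) + √(3.17ν²L/(gD³h_f))]
√(gD⁵h_f/L) = √(9.81·0.507⁵·2.24/1910) = 0.01963
ε/(3.7D) = 2.93×10^-5; √(3.17ν²L/(gD³h_f)) = 3.65×10^-5
Q = -0.965·0.01963·ln(6.578×10^-5) = 0.1824 m³/s
Check: V = 0.904 m/s, Re = 5.78×10^5, f = 0.01434, h_f = 2.25 m ≈ 2.24 m ✓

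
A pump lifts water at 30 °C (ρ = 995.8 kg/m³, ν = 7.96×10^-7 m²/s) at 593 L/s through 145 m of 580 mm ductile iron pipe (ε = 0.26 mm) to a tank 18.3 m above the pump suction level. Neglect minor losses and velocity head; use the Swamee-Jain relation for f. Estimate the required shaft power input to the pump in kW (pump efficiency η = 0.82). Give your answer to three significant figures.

V = 4Q/(πD²) = 2.244 m/s; Re = 1.64×10^6; ε/D = 4.48×10^-4; f = 0.01672
h_f = f(L/D)V²/2g = 1.073 m
Total head H = z + h_f = 18.3 + 1.073 = 19.37 m
P_hyd = ρgQH = 995.8·9.81·0.593·19.37 = 112.2 kW
P_shaft = P_hyd/η = 112.2/0.82 = 136.9 kW

P_shaft ≈ 137 kW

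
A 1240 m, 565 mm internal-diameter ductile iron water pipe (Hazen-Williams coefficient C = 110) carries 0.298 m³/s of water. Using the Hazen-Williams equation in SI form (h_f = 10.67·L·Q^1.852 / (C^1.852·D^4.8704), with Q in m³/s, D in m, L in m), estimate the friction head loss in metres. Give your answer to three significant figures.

h_f = 10.67·1240·0.298^1.852 / (110^1.852·0.565^4.8704) = 3.757 m

h_f ≈ 3.76 m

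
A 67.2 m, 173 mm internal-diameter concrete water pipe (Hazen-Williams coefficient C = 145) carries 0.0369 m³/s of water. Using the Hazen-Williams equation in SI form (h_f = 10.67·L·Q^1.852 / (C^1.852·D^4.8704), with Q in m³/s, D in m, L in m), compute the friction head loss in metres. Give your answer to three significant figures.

h_f ≈ 0.813 m

h_f = 10.67·67.2·0.0369^1.852 / (145^1.852·0.173^4.8704) = 0.8125 m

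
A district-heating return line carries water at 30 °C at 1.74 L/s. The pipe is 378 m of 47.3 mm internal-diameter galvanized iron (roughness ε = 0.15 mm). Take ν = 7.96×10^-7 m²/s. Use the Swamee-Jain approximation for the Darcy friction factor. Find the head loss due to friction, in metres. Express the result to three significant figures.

h_f ≈ 11.6 m

V = 4Q/(πD²) = 4·0.00174/(π·0.0473²) = 0.9902 m/s
Re = VD/ν = 0.9902·0.0473/7.96×10^-7 = 5.88×10^4 → turbulent
ε/D = 0.15/47.3 = 0.00317
Swamee-Jain: f = 0.02893
h_f = f(L/D)V²/(2g) = 0.02893·(378/0.0473)·0.9902²/(2·9.81) = 11.56 m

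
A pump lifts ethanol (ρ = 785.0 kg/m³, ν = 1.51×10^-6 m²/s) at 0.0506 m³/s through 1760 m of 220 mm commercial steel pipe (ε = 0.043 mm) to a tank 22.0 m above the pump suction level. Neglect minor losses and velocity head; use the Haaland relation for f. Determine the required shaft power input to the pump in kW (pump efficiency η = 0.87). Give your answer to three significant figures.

P_shaft ≈ 15.3 kW

V = 4Q/(πD²) = 1.331 m/s; Re = 1.94×10^5; ε/D = 1.95×10^-4; f = 0.01691
h_f = f(L/D)V²/2g = 12.22 m
Total head H = z + h_f = 22.0 + 12.22 = 34.22 m
P_hyd = ρgQH = 785.0·9.81·0.0506·34.22 = 13.33 kW
P_shaft = P_hyd/η = 13.33/0.87 = 15.33 kW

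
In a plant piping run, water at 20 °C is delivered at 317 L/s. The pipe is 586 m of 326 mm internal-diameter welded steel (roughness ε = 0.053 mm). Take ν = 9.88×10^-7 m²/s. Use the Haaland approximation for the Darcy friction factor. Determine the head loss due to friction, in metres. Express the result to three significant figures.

V = 4Q/(πD²) = 4·0.317/(π·0.326²) = 3.798 m/s
Re = VD/ν = 3.798·0.326/9.88×10^-7 = 1.25×10^6 → turbulent
ε/D = 0.053/326 = 1.63×10^-4
Haaland: f = 0.01399
h_f = f(L/D)V²/(2g) = 0.01399·(586/0.326)·3.798²/(2·9.81) = 18.48 m

h_f ≈ 18.5 m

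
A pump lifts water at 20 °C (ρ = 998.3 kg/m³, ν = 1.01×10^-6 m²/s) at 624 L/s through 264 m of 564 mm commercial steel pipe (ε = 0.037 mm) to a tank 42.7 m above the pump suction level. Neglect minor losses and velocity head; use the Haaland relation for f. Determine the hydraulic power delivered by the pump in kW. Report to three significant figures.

P_hyd ≈ 272 kW

V = 4Q/(πD²) = 2.498 m/s; Re = 1.39×10^6; ε/D = 6.56×10^-5; f = 0.01240
h_f = f(L/D)V²/2g = 1.846 m
Total head H = z + h_f = 42.7 + 1.846 = 44.55 m
P_hyd = ρgQH = 998.3·9.81·0.624·44.55 = 272.2 kW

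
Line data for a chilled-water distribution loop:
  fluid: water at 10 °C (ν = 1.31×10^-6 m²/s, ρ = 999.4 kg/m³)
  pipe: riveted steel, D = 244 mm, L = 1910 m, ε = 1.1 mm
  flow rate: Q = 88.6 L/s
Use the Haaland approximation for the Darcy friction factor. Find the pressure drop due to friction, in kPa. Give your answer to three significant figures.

V = 4Q/(πD²) = 4·0.0886/(π·0.244²) = 1.895 m/s
Re = VD/ν = 1.895·0.244/1.31×10^-6 = 3.53×10^5 → turbulent
ε/D = 1.1/244 = 0.00451
Haaland: f = 0.02976
h_f = f(L/D)V²/(2g) = 0.02976·(1910/0.244)·1.895²/(2·9.81) = 42.63 m
Δp = ρg·h_f = 999.4·9.81·42.63 = 417.9 kPa

Δp ≈ 418 kPa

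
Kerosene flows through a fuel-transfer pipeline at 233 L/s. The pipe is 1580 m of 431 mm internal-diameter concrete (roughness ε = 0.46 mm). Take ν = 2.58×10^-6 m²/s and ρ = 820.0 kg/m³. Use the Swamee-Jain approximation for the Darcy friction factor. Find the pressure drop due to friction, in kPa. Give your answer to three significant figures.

Δp ≈ 81.0 kPa

V = 4Q/(πD²) = 4·0.233/(π·0.431²) = 1.597 m/s
Re = VD/ν = 1.597·0.431/2.58×10^-6 = 2.67×10^5 → turbulent
ε/D = 0.46/431 = 0.00107
Swamee-Jain: f = 0.02113
h_f = f(L/D)V²/(2g) = 0.02113·(1580/0.431)·1.597²/(2·9.81) = 10.07 m
Δp = ρg·h_f = 820.0·9.81·10.07 = 81.01 kPa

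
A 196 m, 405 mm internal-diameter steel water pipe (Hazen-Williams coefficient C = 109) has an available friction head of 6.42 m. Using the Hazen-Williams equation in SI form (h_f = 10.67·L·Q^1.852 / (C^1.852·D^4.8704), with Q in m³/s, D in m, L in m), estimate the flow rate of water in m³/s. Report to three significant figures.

Rearranging: Q = [h_f·C^1.852·D^4.8704 / (10.67·L)]^(1/1.852)
Q = [6.42·109^1.852·0.405^4.8704 / (10.67·196)]^0.540 = 0.4449 m³/s

Q ≈ 0.445 m³/s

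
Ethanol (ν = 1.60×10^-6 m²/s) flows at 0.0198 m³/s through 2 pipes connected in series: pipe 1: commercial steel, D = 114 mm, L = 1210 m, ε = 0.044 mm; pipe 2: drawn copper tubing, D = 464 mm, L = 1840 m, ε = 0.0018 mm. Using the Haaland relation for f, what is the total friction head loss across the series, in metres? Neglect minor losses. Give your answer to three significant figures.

H ≈ 38.3 m

Pipe 1: V = 1.940 m/s, Re = 1.38×10^5, ε/D = 3.86×10^-4, f = 0.01876, h_1 = f(L/D)V²/2g = 38.20 m
Pipe 2: V = 0.1171 m/s, Re = 3.40×10^4, ε/D = 3.88×10^-6, f = 0.02265, h_2 = f(L/D)V²/2g = 0.06276 m
Series → Q common, losses add: H = Σh = 38.26 m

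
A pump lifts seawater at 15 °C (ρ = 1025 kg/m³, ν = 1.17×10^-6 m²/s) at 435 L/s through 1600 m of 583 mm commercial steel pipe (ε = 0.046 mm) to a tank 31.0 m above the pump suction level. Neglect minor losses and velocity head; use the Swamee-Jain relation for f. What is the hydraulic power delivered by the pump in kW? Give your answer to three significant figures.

P_hyd ≈ 157 kW

V = 4Q/(πD²) = 1.630 m/s; Re = 8.12×10^5; ε/D = 7.89×10^-5; f = 0.01345
h_f = f(L/D)V²/2g = 4.997 m
Total head H = z + h_f = 31.0 + 4.997 = 36.00 m
P_hyd = ρgQH = 1025·9.81·0.435·36.00 = 157.5 kW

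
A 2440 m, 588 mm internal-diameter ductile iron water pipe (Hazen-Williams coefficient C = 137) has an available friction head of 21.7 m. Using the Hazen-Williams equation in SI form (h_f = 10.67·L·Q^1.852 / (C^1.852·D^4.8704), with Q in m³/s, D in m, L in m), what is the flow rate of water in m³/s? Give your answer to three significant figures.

Q ≈ 0.737 m³/s

Rearranging: Q = [h_f·C^1.852·D^4.8704 / (10.67·L)]^(1/1.852)
Q = [21.7·137^1.852·0.588^4.8704 / (10.67·2440)]^0.540 = 0.7373 m³/s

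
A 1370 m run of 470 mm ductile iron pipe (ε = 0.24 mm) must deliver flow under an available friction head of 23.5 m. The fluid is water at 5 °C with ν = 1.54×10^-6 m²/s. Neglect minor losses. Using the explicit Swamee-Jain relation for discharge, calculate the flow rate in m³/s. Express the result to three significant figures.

Q ≈ 0.524 m³/s

Swamee-Jain (Type II): Q = -0.965·√(gD⁵h_f/L)·ln[ε/(3.7D) + √(3.17ν²L/(gD³h_f))]
√(gD⁵h_f/L) = √(9.81·0.470⁵·23.5/1370) = 0.06212
ε/(3.7D) = 1.38×10^-4; √(3.17ν²L/(gD³h_f)) = 2.07×10^-5
Q = -0.965·0.06212·ln(1.588×10^-4) = 0.5244 m³/s
Check: V = 3.02 m/s, Re = 9.23×10^5, f = 0.01741, h_f = 23.6 m ≈ 23.5 m ✓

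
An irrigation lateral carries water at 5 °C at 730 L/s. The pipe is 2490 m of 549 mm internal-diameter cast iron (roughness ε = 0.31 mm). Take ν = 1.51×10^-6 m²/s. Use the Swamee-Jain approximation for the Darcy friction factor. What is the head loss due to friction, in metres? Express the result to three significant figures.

h_f ≈ 38.8 m

V = 4Q/(πD²) = 4·0.730/(π·0.549²) = 3.084 m/s
Re = VD/ν = 3.084·0.549/1.51×10^-6 = 1.12×10^6 → turbulent
ε/D = 0.31/549 = 5.65×10^-4
Swamee-Jain: f = 0.01767
h_f = f(L/D)V²/(2g) = 0.01767·(2490/0.549)·3.084²/(2·9.81) = 38.85 m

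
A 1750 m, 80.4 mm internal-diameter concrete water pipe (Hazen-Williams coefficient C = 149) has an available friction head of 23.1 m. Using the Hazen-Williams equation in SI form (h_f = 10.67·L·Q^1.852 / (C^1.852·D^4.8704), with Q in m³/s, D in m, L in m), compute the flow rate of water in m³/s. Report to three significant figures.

Rearranging: Q = [h_f·C^1.852·D^4.8704 / (10.67·L)]^(1/1.852)
Q = [23.1·149^1.852·0.0804^4.8704 / (10.67·1750)]^0.540 = 0.005300 m³/s

Q ≈ 0.00530 m³/s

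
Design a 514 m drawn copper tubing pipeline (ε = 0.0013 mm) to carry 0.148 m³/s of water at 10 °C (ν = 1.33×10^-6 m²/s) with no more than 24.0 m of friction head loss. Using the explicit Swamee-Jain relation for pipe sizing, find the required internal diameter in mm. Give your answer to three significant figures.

Swamee-Jain (Type III): D = 0.66·[ε^1.25·(LQ²/(gh_f))^4.75 + ν·Q^9.4·(L/(gh_f))^5.2]^0.04
LQ²/(gh_f) = 0.04782; L/(gh_f) = 2.183
Term 1 = ε^1.25·(…)^4.75 = 2.35×10^-14; Term 2 = ν·Q^9.4·(…)^5.2 = 1.22×10^-12
D = 0.66·(2.35×10^-14 + 1.22×10^-12)^0.04 = 0.2205 m = 220 mm
Check: V = 3.88 m/s, Re = 6.43×10^5, f = 0.01263, h_f = 22.6 m ≈ 24.0 m ✓

D ≈ 220 mm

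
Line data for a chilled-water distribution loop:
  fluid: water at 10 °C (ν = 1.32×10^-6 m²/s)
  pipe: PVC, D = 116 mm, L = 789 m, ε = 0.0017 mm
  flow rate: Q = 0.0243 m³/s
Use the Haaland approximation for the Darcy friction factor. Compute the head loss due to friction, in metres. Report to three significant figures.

h_f ≈ 28.5 m

V = 4Q/(πD²) = 4·0.0243/(π·0.116²) = 2.299 m/s
Re = VD/ν = 2.299·0.116/1.32×10^-6 = 2.02×10^5 → turbulent
ε/D = 0.0017/116 = 1.47×10^-5
Haaland: f = 0.01556
h_f = f(L/D)V²/(2g) = 0.01556·(789/0.116)·2.299²/(2·9.81) = 28.52 m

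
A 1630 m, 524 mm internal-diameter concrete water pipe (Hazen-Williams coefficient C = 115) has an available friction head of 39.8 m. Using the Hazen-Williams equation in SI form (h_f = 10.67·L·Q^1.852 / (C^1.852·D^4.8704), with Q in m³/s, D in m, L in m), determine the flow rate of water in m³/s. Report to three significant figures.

Rearranging: Q = [h_f·C^1.852·D^4.8704 / (10.67·L)]^(1/1.852)
Q = [39.8·115^1.852·0.524^4.8704 / (10.67·1630)]^0.540 = 0.7886 m³/s

Q ≈ 0.789 m³/s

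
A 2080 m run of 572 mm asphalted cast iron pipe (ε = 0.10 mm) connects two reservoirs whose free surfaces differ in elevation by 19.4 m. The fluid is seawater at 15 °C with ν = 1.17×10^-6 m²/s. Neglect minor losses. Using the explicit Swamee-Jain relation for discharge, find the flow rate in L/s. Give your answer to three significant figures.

Swamee-Jain (Type II): Q = -0.965·√(gD⁵h_f/L)·ln[ε/(3.7D) + √(3.17ν²L/(gD³h_f))]
√(gD⁵h_f/L) = √(9.81·0.572⁵·19.4/2080) = 0.07485
ε/(3.7D) = 4.73×10^-5; √(3.17ν²L/(gD³h_f)) = 1.59×10^-5
Q = -0.965·0.07485·ln(6.317×10^-5) = 0.6984 m³/s
Check: V = 2.72 m/s, Re = 1.33×10^6, f = 0.01426, h_f = 19.5 m ≈ 19.4 m ✓

Q ≈ 698 L/s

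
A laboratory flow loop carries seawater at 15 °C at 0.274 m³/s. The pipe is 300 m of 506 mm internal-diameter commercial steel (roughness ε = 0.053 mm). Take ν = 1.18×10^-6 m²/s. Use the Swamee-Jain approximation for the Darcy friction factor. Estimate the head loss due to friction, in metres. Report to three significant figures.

V = 4Q/(πD²) = 4·0.274/(π·0.506²) = 1.363 m/s
Re = VD/ν = 1.363·0.506/1.18×10^-6 = 5.84×10^5 → turbulent
ε/D = 0.053/506 = 1.05×10^-4
Swamee-Jain: f = 0.01428
h_f = f(L/D)V²/(2g) = 0.01428·(300/0.506)·1.363²/(2·9.81) = 0.8010 m

h_f ≈ 0.801 m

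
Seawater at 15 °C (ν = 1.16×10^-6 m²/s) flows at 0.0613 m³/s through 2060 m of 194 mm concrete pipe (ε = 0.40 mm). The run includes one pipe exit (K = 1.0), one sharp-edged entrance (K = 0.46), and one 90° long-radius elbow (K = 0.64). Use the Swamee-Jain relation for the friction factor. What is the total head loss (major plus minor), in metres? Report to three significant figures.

H_L ≈ 56.9 m

V = 4Q/(πD²) = 2.074 m/s; V²/2g = 0.2192 m
Re = 3.47×10^5, ε/D = 0.00206 → f = 0.02426 (Swamee-Jain)
Major: h_f = f(L/D)·V²/2g = 0.02426·10619·0.2192 = 56.47 m
Minor: ΣK = 2.10; h_m = ΣK·V²/2g = 0.4603 m
Total H_L = 56.47 + 0.4603 = 56.93 m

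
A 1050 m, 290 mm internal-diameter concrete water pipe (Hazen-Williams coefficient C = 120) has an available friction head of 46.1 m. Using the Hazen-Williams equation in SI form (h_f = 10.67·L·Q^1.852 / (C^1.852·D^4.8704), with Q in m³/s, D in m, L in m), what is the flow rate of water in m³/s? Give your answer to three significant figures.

Q ≈ 0.238 m³/s

Rearranging: Q = [h_f·C^1.852·D^4.8704 / (10.67·L)]^(1/1.852)
Q = [46.1·120^1.852·0.290^4.8704 / (10.67·1050)]^0.540 = 0.2384 m³/s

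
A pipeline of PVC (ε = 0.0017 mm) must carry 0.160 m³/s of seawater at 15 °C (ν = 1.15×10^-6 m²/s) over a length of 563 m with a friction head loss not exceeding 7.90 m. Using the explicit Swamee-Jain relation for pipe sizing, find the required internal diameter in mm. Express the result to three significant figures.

D ≈ 290 mm

Swamee-Jain (Type III): D = 0.66·[ε^1.25·(LQ²/(gh_f))^4.75 + ν·Q^9.4·(L/(gh_f))^5.2]^0.04
LQ²/(gh_f) = 0.1860; L/(gh_f) = 7.265
Term 1 = ε^1.25·(…)^4.75 = 2.08×10^-11; Term 2 = ν·Q^9.4·(…)^5.2 = 1.14×10^-9
D = 0.66·(2.08×10^-11 + 1.14×10^-9)^0.04 = 0.2898 m = 290 mm
Check: V = 2.42 m/s, Re = 6.11×10^5, f = 0.01274, h_f = 7.42 m ≈ 7.90 m ✓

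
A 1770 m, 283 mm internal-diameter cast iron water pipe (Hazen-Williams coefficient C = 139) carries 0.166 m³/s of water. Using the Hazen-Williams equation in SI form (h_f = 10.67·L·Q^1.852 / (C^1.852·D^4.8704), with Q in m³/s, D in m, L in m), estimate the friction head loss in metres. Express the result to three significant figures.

h_f ≈ 34.1 m

h_f = 10.67·1770·0.166^1.852 / (139^1.852·0.283^4.8704) = 34.11 m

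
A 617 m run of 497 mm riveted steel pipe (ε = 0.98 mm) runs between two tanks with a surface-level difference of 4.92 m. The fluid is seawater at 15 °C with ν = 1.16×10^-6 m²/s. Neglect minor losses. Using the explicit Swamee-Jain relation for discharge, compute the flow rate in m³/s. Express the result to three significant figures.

Swamee-Jain (Type II): Q = -0.965·√(gD⁵h_f/L)·ln[ε/(3.7D) + √(3.17ν²L/(gD³h_f))]
√(gD⁵h_f/L) = √(9.81·0.497⁵·4.92/617) = 0.04870
ε/(3.7D) = 5.33×10^-4; √(3.17ν²L/(gD³h_f)) = 2.11×10^-5
Q = -0.965·0.04870·ln(5.540×10^-4) = 0.3524 m³/s
Check: V = 1.82 m/s, Re = 7.78×10^5, f = 0.02366, h_f = 4.94 m ≈ 4.92 m ✓

Q ≈ 0.352 m³/s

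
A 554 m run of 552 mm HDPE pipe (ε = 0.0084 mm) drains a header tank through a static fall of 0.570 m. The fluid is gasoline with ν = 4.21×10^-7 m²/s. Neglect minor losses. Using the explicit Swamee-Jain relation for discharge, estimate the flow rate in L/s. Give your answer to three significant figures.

Q ≈ 235 L/s

Swamee-Jain (Type II): Q = -0.965·√(gD⁵h_f/L)·ln[ε/(3.7D) + √(3.17ν²L/(gD³h_f))]
√(gD⁵h_f/L) = √(9.81·0.552⁵·0.570/554) = 0.02274
ε/(3.7D) = 4.11×10^-6; √(3.17ν²L/(gD³h_f)) = 1.82×10^-5
Q = -0.965·0.02274·ln(2.231×10^-5) = 0.2351 m³/s
Check: V = 0.982 m/s, Re = 1.29×10^6, f = 0.01155, h_f = 0.570 m ≈ 0.570 m ✓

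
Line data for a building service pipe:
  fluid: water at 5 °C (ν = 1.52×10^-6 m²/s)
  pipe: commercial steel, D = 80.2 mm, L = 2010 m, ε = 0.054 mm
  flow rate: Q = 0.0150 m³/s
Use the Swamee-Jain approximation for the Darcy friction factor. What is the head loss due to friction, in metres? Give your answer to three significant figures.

h_f ≈ 227 m

V = 4Q/(πD²) = 4·0.0150/(π·0.0802²) = 2.969 m/s
Re = VD/ν = 2.969·0.0802/1.52×10^-6 = 1.57×10^5 → turbulent
ε/D = 0.054/80.2 = 6.73×10^-4
Swamee-Jain: f = 0.02020
h_f = f(L/D)V²/(2g) = 0.02020·(2010/0.0802)·2.969²/(2·9.81) = 227.5 m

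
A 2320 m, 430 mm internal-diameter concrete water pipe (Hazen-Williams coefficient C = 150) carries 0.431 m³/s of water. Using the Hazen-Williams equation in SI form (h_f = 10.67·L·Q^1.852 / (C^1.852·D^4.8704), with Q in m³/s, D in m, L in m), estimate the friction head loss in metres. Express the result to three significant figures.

h_f ≈ 29.6 m

h_f = 10.67·2320·0.431^1.852 / (150^1.852·0.430^4.8704) = 29.63 m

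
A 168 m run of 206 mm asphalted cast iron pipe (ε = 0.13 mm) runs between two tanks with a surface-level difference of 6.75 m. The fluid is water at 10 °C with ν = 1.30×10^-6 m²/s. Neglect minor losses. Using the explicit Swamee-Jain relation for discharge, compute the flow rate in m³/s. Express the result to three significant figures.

Q ≈ 0.0988 m³/s

Swamee-Jain (Type II): Q = -0.965·√(gD⁵h_f/L)·ln[ε/(3.7D) + √(3.17ν²L/(gD³h_f))]
√(gD⁵h_f/L) = √(9.81·0.206⁵·6.75/168) = 0.01209
ε/(3.7D) = 1.71×10^-4; √(3.17ν²L/(gD³h_f)) = 3.94×10^-5
Q = -0.965·0.01209·ln(2.100×10^-4) = 0.09882 m³/s
Check: V = 2.96 m/s, Re = 4.70×10^5, f = 0.01860, h_f = 6.80 m ≈ 6.75 m ✓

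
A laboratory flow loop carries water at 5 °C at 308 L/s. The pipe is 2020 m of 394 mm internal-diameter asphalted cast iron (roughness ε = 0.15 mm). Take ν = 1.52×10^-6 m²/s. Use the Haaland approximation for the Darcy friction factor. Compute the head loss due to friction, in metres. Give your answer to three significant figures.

V = 4Q/(πD²) = 4·0.308/(π·0.394²) = 2.526 m/s
Re = VD/ν = 2.526·0.394/1.52×10^-6 = 6.55×10^5 → turbulent
ε/D = 0.15/394 = 3.81×10^-4
Haaland: f = 0.01655
h_f = f(L/D)V²/(2g) = 0.01655·(2020/0.394)·2.526²/(2·9.81) = 27.60 m

h_f ≈ 27.6 m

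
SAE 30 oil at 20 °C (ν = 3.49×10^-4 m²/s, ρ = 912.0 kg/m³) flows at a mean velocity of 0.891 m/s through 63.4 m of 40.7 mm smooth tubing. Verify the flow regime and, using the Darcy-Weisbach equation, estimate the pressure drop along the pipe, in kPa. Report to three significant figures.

Δp ≈ 347 kPa

Re = VD/ν = 0.891·0.04070/3.49×10^-4 = 104 → laminar (Re < 2300)
f = 64/Re = 0.6159
h_f = f(L/D)V²/(2g) = 0.6159·(63.4/0.04070)·0.891²/(2·9.81) = 38.82 m
Δp = ρg·h_f = 912.0·9.81·38.82 = 347.3 kPa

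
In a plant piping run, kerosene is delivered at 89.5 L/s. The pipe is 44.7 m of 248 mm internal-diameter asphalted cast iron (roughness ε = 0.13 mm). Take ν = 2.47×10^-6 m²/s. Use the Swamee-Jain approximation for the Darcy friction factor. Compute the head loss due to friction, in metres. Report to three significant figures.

h_f ≈ 0.605 m

V = 4Q/(πD²) = 4·0.0895/(π·0.248²) = 1.853 m/s
Re = VD/ν = 1.853·0.248/2.47×10^-6 = 1.86×10^5 → turbulent
ε/D = 0.13/248 = 5.24×10^-4
Swamee-Jain: f = 0.01918
h_f = f(L/D)V²/(2g) = 0.01918·(44.7/0.248)·1.853²/(2·9.81) = 0.6050 m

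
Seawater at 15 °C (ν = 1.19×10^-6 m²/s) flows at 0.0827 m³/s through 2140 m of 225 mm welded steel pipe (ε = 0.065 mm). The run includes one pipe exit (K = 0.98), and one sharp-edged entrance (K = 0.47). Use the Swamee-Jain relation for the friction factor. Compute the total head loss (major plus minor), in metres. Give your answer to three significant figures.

H_L ≈ 35.1 m

V = 4Q/(πD²) = 2.080 m/s; V²/2g = 0.2205 m
Re = 3.93×10^5, ε/D = 2.89×10^-4 → f = 0.01658 (Swamee-Jain)
Major: h_f = f(L/D)·V²/2g = 0.01658·9511·0.2205 = 34.78 m
Minor: ΣK = 1.45; h_m = ΣK·V²/2g = 0.3197 m
Total H_L = 34.78 + 0.3197 = 35.10 m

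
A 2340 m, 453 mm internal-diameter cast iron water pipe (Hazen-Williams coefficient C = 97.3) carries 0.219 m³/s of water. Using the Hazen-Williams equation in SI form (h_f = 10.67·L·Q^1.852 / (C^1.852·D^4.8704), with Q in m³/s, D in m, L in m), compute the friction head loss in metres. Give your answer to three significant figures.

h_f ≈ 14.8 m

h_f = 10.67·2340·0.219^1.852 / (97.3^1.852·0.453^4.8704) = 14.75 m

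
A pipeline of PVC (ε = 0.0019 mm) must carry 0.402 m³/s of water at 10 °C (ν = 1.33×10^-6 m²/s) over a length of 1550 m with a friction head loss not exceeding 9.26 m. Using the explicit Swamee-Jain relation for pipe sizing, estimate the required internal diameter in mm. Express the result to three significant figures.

Swamee-Jain (Type III): D = 0.66·[ε^1.25·(LQ²/(gh_f))^4.75 + ν·Q^9.4·(L/(gh_f))^5.2]^0.04
LQ²/(gh_f) = 2.757; L/(gh_f) = 17.06
Term 1 = ε^1.25·(…)^4.75 = 8.73×10^-6; Term 2 = ν·Q^9.4·(…)^5.2 = 6.46×10^-4
D = 0.66·(8.73×10^-6 + 6.46×10^-4)^0.04 = 0.4923 m = 492 mm
Check: V = 2.11 m/s, Re = 7.82×10^5, f = 0.01219, h_f = 8.73 m ≈ 9.26 m ✓

D ≈ 492 mm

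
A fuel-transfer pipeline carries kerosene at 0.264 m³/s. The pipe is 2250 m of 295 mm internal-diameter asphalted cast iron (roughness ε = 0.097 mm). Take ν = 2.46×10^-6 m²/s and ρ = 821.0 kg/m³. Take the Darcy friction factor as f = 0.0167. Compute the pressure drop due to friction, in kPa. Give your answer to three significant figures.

Δp ≈ 780 kPa

V = 4Q/(πD²) = 4·0.264/(π·0.295²) = 3.863 m/s
h_f = f(L/D)V²/(2g) = 0.01670·(2250/0.295)·3.863²/(2·9.81) = 96.85 m
Δp = ρg·h_f = 821.0·9.81·96.85 = 780.1 kPa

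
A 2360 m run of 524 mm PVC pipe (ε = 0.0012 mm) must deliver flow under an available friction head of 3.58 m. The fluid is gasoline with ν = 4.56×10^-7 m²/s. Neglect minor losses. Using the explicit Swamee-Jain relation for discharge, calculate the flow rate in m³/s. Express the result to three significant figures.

Q ≈ 0.255 m³/s

Swamee-Jain (Type II): Q = -0.965·√(gD⁵h_f/L)·ln[ε/(3.7D) + √(3.17ν²L/(gD³h_f))]
√(gD⁵h_f/L) = √(9.81·0.524⁵·3.58/2360) = 0.02425
ε/(3.7D) = 6.19×10^-7; √(3.17ν²L/(gD³h_f)) = 1.75×10^-5
Q = -0.965·0.02425·ln(1.816×10^-5) = 0.2554 m³/s
Check: V = 1.18 m/s, Re = 1.36×10^6, f = 0.01110, h_f = 3.57 m ≈ 3.58 m ✓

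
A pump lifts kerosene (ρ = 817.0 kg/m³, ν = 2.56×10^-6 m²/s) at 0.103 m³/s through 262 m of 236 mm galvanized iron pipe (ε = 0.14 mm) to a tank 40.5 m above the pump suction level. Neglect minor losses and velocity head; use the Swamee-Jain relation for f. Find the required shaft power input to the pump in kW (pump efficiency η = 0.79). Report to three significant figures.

V = 4Q/(πD²) = 2.355 m/s; Re = 2.17×10^5; ε/D = 5.93×10^-4; f = 0.01928
h_f = f(L/D)V²/2g = 6.049 m
Total head H = z + h_f = 40.5 + 6.049 = 46.55 m
P_hyd = ρgQH = 817.0·9.81·0.103·46.55 = 38.43 kW
P_shaft = P_hyd/η = 38.43/0.79 = 48.64 kW

P_shaft ≈ 48.6 kW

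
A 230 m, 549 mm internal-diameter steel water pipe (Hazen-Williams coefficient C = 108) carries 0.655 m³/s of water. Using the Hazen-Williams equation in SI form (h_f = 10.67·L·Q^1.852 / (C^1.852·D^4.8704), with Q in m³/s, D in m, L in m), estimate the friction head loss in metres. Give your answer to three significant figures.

h_f = 10.67·230·0.655^1.852 / (108^1.852·0.549^4.8704) = 3.565 m

h_f ≈ 3.56 m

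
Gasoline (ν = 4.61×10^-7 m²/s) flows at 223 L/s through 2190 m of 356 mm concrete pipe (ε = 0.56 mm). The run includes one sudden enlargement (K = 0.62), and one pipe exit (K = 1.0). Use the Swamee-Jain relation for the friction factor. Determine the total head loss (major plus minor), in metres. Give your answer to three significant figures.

V = 4Q/(πD²) = 2.240 m/s; V²/2g = 0.2558 m
Re = 1.73×10^6, ε/D = 0.00157 → f = 0.02218 (Swamee-Jain)
Major: h_f = f(L/D)·V²/2g = 0.02218·6152·0.2558 = 34.90 m
Minor: ΣK = 1.62; h_m = ΣK·V²/2g = 0.4144 m
Total H_L = 34.90 + 0.4144 = 35.32 m

H_L ≈ 35.3 m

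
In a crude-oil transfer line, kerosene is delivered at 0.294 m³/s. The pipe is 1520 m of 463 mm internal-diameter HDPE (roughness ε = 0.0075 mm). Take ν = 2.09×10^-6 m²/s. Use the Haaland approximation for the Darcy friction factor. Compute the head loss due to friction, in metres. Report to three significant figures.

V = 4Q/(πD²) = 4·0.294/(π·0.463²) = 1.746 m/s
Re = VD/ν = 1.746·0.463/2.09×10^-6 = 3.87×10^5 → turbulent
ε/D = 0.0075/463 = 1.62×10^-5
Haaland: f = 0.01384
h_f = f(L/D)V²/(2g) = 0.01384·(1520/0.463)·1.746²/(2·9.81) = 7.062 m

h_f ≈ 7.06 m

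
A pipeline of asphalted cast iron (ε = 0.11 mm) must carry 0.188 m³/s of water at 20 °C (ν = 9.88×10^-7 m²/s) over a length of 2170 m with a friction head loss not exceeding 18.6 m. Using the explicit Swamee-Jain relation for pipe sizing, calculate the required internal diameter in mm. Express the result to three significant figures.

D ≈ 359 mm

Swamee-Jain (Type III): D = 0.66·[ε^1.25·(LQ²/(gh_f))^4.75 + ν·Q^9.4·(L/(gh_f))^5.2]^0.04
LQ²/(gh_f) = 0.4203; L/(gh_f) = 11.89
Term 1 = ε^1.25·(…)^4.75 = 1.84×10^-7; Term 2 = ν·Q^9.4·(…)^5.2 = 5.80×10^-8
D = 0.66·(1.84×10^-7 + 5.80×10^-8)^0.04 = 0.3588 m = 359 mm
Check: V = 1.86 m/s, Re = 6.75×10^5, f = 0.01612, h_f = 17.2 m ≈ 18.6 m ✓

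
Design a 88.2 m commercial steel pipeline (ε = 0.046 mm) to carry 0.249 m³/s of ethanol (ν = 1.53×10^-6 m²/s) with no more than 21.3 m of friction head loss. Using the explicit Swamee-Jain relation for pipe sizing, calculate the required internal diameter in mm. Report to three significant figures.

Swamee-Jain (Type III): D = 0.66·[ε^1.25·(LQ²/(gh_f))^4.75 + ν·Q^9.4·(L/(gh_f))^5.2]^0.04
LQ²/(gh_f) = 0.02617; L/(gh_f) = 0.4221
Term 1 = ε^1.25·(…)^4.75 = 1.16×10^-13; Term 2 = ν·Q^9.4·(…)^5.2 = 3.64×10^-14
D = 0.66·(1.16×10^-13 + 3.64×10^-14)^0.04 = 0.2027 m = 203 mm
Check: V = 7.72 m/s, Re = 1.02×10^6, f = 0.01504, h_f = 19.9 m ≈ 21.3 m ✓

D ≈ 203 mm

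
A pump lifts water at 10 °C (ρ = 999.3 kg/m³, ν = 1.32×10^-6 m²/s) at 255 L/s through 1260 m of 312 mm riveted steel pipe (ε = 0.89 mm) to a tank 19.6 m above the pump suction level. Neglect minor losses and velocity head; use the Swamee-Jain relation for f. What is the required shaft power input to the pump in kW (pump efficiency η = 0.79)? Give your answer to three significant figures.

V = 4Q/(πD²) = 3.335 m/s; Re = 7.88×10^5; ε/D = 0.00285; f = 0.02606
h_f = f(L/D)V²/2g = 59.67 m
Total head H = z + h_f = 19.6 + 59.67 = 79.27 m
P_hyd = ρgQH = 999.3·9.81·0.255·79.27 = 198.2 kW
P_shaft = P_hyd/η = 198.2/0.79 = 250.8 kW

P_shaft ≈ 251 kW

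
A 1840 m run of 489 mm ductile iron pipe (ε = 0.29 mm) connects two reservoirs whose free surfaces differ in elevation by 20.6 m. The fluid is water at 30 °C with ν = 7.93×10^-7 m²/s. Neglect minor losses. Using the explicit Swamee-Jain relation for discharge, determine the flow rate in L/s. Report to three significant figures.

Q ≈ 463 L/s

Swamee-Jain (Type II): Q = -0.965·√(gD⁵h_f/L)·ln[ε/(3.7D) + √(3.17ν²L/(gD³h_f))]
√(gD⁵h_f/L) = √(9.81·0.489⁵·20.6/1840) = 0.05542
ε/(3.7D) = 1.60×10^-4; √(3.17ν²L/(gD³h_f)) = 1.25×10^-5
Q = -0.965·0.05542·ln(1.727×10^-4) = 0.4633 m³/s
Check: V = 2.47 m/s, Re = 1.52×10^6, f = 0.01773, h_f = 20.7 m ≈ 20.6 m ✓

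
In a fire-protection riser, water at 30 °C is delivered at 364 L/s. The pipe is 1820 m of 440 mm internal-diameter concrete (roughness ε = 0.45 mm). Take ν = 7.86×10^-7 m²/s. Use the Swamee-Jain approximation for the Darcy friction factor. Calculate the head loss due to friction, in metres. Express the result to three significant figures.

h_f ≈ 24.2 m

V = 4Q/(πD²) = 4·0.364/(π·0.440²) = 2.394 m/s
Re = VD/ν = 2.394·0.440/7.86×10^-7 = 1.34×10^6 → turbulent
ε/D = 0.45/440 = 0.00102
Swamee-Jain: f = 0.02004
h_f = f(L/D)V²/(2g) = 0.02004·(1820/0.440)·2.394²/(2·9.81) = 24.22 m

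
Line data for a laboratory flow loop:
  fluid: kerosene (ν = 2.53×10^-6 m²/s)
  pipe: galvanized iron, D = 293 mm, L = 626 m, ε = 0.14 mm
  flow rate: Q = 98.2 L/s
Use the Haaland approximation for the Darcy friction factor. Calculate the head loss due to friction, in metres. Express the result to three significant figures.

h_f ≈ 4.35 m

V = 4Q/(πD²) = 4·0.0982/(π·0.293²) = 1.456 m/s
Re = VD/ν = 1.456·0.293/2.53×10^-6 = 1.69×10^5 → turbulent
ε/D = 0.14/293 = 4.78×10^-4
Haaland: f = 0.01882
h_f = f(L/D)V²/(2g) = 0.01882·(626/0.293)·1.456²/(2·9.81) = 4.346 m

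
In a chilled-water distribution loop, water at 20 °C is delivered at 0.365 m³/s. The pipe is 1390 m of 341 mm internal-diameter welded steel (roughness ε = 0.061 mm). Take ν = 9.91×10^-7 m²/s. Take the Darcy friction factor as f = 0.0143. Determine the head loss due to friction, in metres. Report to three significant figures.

h_f ≈ 47.5 m

V = 4Q/(πD²) = 4·0.365/(π·0.341²) = 3.997 m/s
h_f = f(L/D)V²/(2g) = 0.01430·(1390/0.341)·3.997²/(2·9.81) = 47.46 m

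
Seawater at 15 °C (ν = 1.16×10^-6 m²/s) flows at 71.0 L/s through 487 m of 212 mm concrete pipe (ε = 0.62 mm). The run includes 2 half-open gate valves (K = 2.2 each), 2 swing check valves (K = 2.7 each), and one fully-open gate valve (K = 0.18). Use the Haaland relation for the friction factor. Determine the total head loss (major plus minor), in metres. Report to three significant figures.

H_L ≈ 14.5 m

V = 4Q/(πD²) = 2.011 m/s; V²/2g = 0.2062 m
Re = 3.68×10^5, ε/D = 0.00292 → f = 0.02637 (Haaland)
Major: h_f = f(L/D)·V²/2g = 0.02637·2297·0.2062 = 12.49 m
Minor: ΣK = 9.98; h_m = ΣK·V²/2g = 2.058 m
Total H_L = 12.49 + 2.058 = 14.55 m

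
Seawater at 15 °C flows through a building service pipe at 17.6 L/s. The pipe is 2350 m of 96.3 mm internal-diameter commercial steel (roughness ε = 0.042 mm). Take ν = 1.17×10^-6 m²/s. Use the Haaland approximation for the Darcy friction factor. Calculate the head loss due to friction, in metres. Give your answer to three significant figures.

V = 4Q/(πD²) = 4·0.0176/(π·0.0963²) = 2.416 m/s
Re = VD/ν = 2.416·0.0963/1.17×10^-6 = 1.99×10^5 → turbulent
ε/D = 0.042/96.3 = 4.36×10^-4
Haaland: f = 0.01830
h_f = f(L/D)V²/(2g) = 0.01830·(2350/0.0963)·2.416²/(2·9.81) = 132.9 m

h_f ≈ 133 m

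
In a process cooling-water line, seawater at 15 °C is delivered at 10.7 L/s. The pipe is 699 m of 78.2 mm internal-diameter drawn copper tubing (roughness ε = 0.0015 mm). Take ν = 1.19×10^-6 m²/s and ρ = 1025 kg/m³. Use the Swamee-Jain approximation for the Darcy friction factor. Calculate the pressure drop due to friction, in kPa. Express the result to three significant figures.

V = 4Q/(πD²) = 4·0.0107/(π·0.0782²) = 2.228 m/s
Re = VD/ν = 2.228·0.0782/1.19×10^-6 = 1.46×10^5 → turbulent
ε/D = 0.0015/78.2 = 1.92×10^-5
Swamee-Jain: f = 0.01667
h_f = f(L/D)V²/(2g) = 0.01667·(699/0.0782)·2.228²/(2·9.81) = 37.69 m
Δp = ρg·h_f = 1025·9.81·37.69 = 379.0 kPa

Δp ≈ 379 kPa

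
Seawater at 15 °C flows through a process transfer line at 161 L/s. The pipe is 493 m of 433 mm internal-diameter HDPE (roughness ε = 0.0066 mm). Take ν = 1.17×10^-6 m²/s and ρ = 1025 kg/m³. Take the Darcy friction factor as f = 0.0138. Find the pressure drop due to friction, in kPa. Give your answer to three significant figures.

V = 4Q/(πD²) = 4·0.161/(π·0.433²) = 1.093 m/s
h_f = f(L/D)V²/(2g) = 0.01380·(493/0.433)·1.093²/(2·9.81) = 0.9573 m
Δp = ρg·h_f = 1025·9.81·0.9573 = 9.626 kPa

Δp ≈ 9.63 kPa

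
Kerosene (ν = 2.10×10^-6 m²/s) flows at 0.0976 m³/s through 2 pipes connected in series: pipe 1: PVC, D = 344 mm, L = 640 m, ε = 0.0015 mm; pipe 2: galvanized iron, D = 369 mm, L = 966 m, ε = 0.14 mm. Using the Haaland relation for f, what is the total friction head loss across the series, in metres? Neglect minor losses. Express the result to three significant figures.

H ≈ 3.72 m

Pipe 1: V = 1.050 m/s, Re = 1.72×10^5, ε/D = 4.36×10^-6, f = 0.01599, h_1 = f(L/D)V²/2g = 1.672 m
Pipe 2: V = 0.9127 m/s, Re = 1.60×10^5, ε/D = 3.79×10^-4, f = 0.01841, h_2 = f(L/D)V²/2g = 2.046 m
Series → Q common, losses add: H = Σh = 3.717 m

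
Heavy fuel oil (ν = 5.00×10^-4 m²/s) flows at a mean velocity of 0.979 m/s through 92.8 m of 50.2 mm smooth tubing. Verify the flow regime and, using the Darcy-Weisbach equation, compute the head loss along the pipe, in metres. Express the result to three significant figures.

Re = VD/ν = 0.979·0.05020/5.00×10^-4 = 98.3 → laminar (Re < 2300)
f = 64/Re = 0.6511
h_f = f(L/D)V²/(2g) = 0.6511·(92.8/0.05020)·0.979²/(2·9.81) = 58.80 m

h_f ≈ 58.8 m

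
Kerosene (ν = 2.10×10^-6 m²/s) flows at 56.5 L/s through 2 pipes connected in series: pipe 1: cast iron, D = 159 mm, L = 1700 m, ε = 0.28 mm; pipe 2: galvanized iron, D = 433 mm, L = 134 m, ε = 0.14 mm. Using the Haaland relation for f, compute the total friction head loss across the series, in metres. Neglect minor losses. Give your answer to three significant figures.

Pipe 1: V = 2.846 m/s, Re = 2.15×10^5, ε/D = 0.00176, f = 0.02349, h_1 = f(L/D)V²/2g = 103.6 m
Pipe 2: V = 0.3837 m/s, Re = 7.91×10^4, ε/D = 3.23×10^-4, f = 0.02002, h_2 = f(L/D)V²/2g = 0.04649 m
Series → Q common, losses add: H = Σh = 103.7 m

H ≈ 104 m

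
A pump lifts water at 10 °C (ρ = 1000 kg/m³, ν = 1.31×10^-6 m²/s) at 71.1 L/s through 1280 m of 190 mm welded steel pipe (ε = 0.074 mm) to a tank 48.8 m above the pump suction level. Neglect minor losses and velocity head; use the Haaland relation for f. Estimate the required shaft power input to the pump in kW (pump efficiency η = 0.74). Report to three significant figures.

P_shaft ≈ 80.9 kW

V = 4Q/(πD²) = 2.508 m/s; Re = 3.64×10^5; ε/D = 3.89×10^-4; f = 0.01716
h_f = f(L/D)V²/2g = 37.05 m
Total head H = z + h_f = 48.8 + 37.05 = 85.85 m
P_hyd = ρgQH = 1000·9.81·0.0711·85.85 = 59.88 kW
P_shaft = P_hyd/η = 59.88/0.74 = 80.92 kW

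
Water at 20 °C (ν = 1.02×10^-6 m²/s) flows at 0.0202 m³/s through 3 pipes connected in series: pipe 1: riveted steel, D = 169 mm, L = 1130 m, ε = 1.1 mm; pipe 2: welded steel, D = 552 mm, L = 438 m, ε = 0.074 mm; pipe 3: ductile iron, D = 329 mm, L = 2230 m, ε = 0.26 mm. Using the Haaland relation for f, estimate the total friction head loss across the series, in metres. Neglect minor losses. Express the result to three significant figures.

H ≈ 9.69 m

Pipe 1: V = 0.9005 m/s, Re = 1.49×10^5, ε/D = 0.00651, f = 0.03350, h_1 = f(L/D)V²/2g = 9.258 m
Pipe 2: V = 0.08441 m/s, Re = 4.57×10^4, ε/D = 1.34×10^-4, f = 0.02151, h_2 = f(L/D)V²/2g = 0.006197 m
Pipe 3: V = 0.2376 m/s, Re = 7.66×10^4, ε/D = 7.90×10^-4, f = 0.02185, h_3 = f(L/D)V²/2g = 0.4261 m
Series → Q common, losses add: H = Σh = 9.690 m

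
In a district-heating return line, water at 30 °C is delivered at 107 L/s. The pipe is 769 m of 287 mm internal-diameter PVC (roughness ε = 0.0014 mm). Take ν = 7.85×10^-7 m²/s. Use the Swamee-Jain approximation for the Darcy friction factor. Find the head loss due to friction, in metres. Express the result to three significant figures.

h_f ≈ 4.76 m

V = 4Q/(πD²) = 4·0.107/(π·0.287²) = 1.654 m/s
Re = VD/ν = 1.654·0.287/7.85×10^-7 = 6.05×10^5 → turbulent
ε/D = 0.0014/287 = 4.88×10^-6
Swamee-Jain: f = 0.01275
h_f = f(L/D)V²/(2g) = 0.01275·(769/0.287)·1.654²/(2·9.81) = 4.762 m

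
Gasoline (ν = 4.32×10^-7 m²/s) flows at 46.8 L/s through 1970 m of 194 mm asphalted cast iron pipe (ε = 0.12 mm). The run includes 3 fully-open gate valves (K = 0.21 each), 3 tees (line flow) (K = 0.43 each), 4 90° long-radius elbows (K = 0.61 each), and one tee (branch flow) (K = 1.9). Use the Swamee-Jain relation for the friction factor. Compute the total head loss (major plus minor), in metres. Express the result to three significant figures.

V = 4Q/(πD²) = 1.583 m/s; V²/2g = 0.1278 m
Re = 7.11×10^5, ε/D = 6.19×10^-4 → f = 0.01823 (Swamee-Jain)
Major: h_f = f(L/D)·V²/2g = 0.01823·10155·0.1278 = 23.66 m
Minor: ΣK = 6.26; h_m = ΣK·V²/2g = 0.7998 m
Total H_L = 23.66 + 0.7998 = 24.46 m

H_L ≈ 24.5 m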